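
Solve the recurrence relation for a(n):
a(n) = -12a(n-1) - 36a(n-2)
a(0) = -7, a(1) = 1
Characteristic equation: x² + 12x + 36 = 0, which is (x - (-6))².
Repeated root r = -6.
General solution: a(n) = (A + Bn)·(-6)^n.
From a(0) = -7: A = -7.
From a(1) = 1: (A + B)·(-6) = 1 ⇒ B = \frac{41}{6}.
So a(n) = \left(\frac{41 n}{6} - 7\right) \cdot (-6)^n.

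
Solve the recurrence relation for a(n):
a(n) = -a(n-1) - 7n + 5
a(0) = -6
First-order linear with linear forcing.
Homogeneous solution: a_h(n) = A·(-1)^n.
Try particular a_p(n) = pn + q. Substituting:
  pn + q = -(p(n-1) + q) - 7n + 5.
Matching the n-coefficient: p = -p - 7 ⇒ p = - \frac{7}{2}.
Matching constants: q = p - q + 5 ⇒ q = \frac{3}{4}.
General: a(n) = A·(-1)^n - \frac{7 n}{2} + \frac{3}{4}.
Apply a(0) = -6: A + \frac{3}{4} = -6 ⇒ A = - \frac{27}{4}.
So a(n) = - \frac{27 \left(-1\right)^{n}}{4} - \frac{7 n}{2} + \frac{3}{4}.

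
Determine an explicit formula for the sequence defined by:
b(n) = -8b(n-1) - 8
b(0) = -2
First-order linear non-homogeneous.
Homogeneous solution: b_h(n) = A·(-8)^n.
Try constant particular solution b_p = K: K = -8K - 8 ⇒ K = - \frac{8}{9}.
General: b(n) = A·(-8)^n - \frac{8}{9}.
Apply b(0) = -2: A - \frac{8}{9} = -2 ⇒ A = - \frac{10}{9}.
So b(n) = - \frac{10 \left(-8\right)^{n}}{9} - \frac{8}{9}.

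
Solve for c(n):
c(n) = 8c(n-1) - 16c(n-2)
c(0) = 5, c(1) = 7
Characteristic equation: x² - 8x + 16 = 0, which is (x - (4))².
Repeated root r = 4.
General solution: c(n) = (A + Bn)·(4)^n.
From c(0) = 5: A = 5.
From c(1) = 7: (A + B)·(4) = 7 ⇒ B = - \frac{13}{4}.
So c(n) = \left(5 - \frac{13 n}{4}\right) \cdot (4)^n.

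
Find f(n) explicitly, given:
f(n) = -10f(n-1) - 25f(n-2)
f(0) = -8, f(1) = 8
Characteristic equation: x² + 10x + 25 = 0, which is (x - (-5))².
Repeated root r = -5.
General solution: f(n) = (A + Bn)·(-5)^n.
From f(0) = -8: A = -8.
From f(1) = 8: (A + B)·(-5) = 8 ⇒ B = \frac{32}{5}.
So f(n) = \left(\frac{32 n}{5} - 8\right) \cdot (-5)^n.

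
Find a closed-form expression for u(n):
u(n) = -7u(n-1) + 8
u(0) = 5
First-order linear non-homogeneous.
Homogeneous solution: u_h(n) = A·(-7)^n.
Try constant particular solution u_p = K: K = -7K + 8 ⇒ K = 1.
General: u(n) = A·(-7)^n + 1.
Apply u(0) = 5: A + 1 = 5 ⇒ A = 4.
So u(n) = 4 \left(-7\right)^{n} + 1.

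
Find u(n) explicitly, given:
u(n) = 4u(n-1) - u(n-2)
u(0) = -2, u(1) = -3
Characteristic equation: x² - 4x + 1 = 0.
Discriminant Δ = (4)² + 4·(-1) = 12.
Roots r₁,₂ = (4 ± √12)/2, so r₁ = \sqrt{3} + 2, r₂ = 2 - \sqrt{3}.
General solution: u(n) = A·r₁^n + B·r₂^n.
From the initial conditions, A + B = -2 and r₁A + r₂B = -3.
Since r₁ - r₂ = √12: A = (-3 - (-2)r₂)/√12 = -1 + \frac{\sqrt{3}}{6}, and B = -2 - A = -1 - \frac{\sqrt{3}}{6}.
So u(n) = \left(-1 + \frac{\sqrt{3}}{6}\right)\left(\sqrt{3} + 2\right)^n + \left(-1 - \frac{\sqrt{3}}{6}\right)\left(2 - \sqrt{3}\right)^n.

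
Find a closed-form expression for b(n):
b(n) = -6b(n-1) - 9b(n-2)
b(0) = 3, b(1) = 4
Characteristic equation: x² + 6x + 9 = 0, which is (x - (-3))².
Repeated root r = -3.
General solution: b(n) = (A + Bn)·(-3)^n.
From b(0) = 3: A = 3.
From b(1) = 4: (A + B)·(-3) = 4 ⇒ B = - \frac{13}{3}.
So b(n) = \left(3 - \frac{13 n}{3}\right) \cdot (-3)^n.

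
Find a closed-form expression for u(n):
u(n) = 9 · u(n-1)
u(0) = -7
Pure geometric recurrence with ratio 9.
By induction u(n) = u(0) · (9)^n = - 7 \cdot 9^{n}.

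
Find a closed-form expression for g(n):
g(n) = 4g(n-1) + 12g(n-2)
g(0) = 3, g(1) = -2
Characteristic equation: x² - 4x - 12 = 0, which factors as (x - (-2))(x - (6)) = 0.
Roots r₁ = -2, r₂ = 6 (distinct).
General solution: g(n) = A·(-2)^n + B·(6)^n.
From g(0) = 3: A + B = 3.
From g(1) = -2: -2A + 6B = -2.
Solving: A = \frac{5}{2}, B = \frac{1}{2}.
So g(n) = \frac{5 \left(-2\right)^{n}}{2} + \frac{6^{n}}{2}.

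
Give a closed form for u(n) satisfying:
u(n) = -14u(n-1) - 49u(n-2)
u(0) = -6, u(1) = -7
Characteristic equation: x² + 14x + 49 = 0, which is (x - (-7))².
Repeated root r = -7.
General solution: u(n) = (A + Bn)·(-7)^n.
From u(0) = -6: A = -6.
From u(1) = -7: (A + B)·(-7) = -7 ⇒ B = 7.
So u(n) = \left(7 n - 6\right) \cdot (-7)^n.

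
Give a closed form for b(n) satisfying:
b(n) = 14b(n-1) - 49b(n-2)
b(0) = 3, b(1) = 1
Characteristic equation: x² - 14x + 49 = 0, which is (x - (7))².
Repeated root r = 7.
General solution: b(n) = (A + Bn)·(7)^n.
From b(0) = 3: A = 3.
From b(1) = 1: (A + B)·(7) = 1 ⇒ B = - \frac{20}{7}.
So b(n) = \left(3 - \frac{20 n}{7}\right) \cdot (7)^n.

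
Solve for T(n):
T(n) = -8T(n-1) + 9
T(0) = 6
First-order linear non-homogeneous.
Homogeneous solution: T_h(n) = A·(-8)^n.
Try constant particular solution T_p = K: K = -8K + 9 ⇒ K = 1.
General: T(n) = A·(-8)^n + 1.
Apply T(0) = 6: A + 1 = 6 ⇒ A = 5.
So T(n) = 5 \left(-8\right)^{n} + 1.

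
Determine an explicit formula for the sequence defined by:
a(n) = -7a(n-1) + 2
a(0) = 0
First-order linear non-homogeneous.
Homogeneous solution: a_h(n) = A·(-7)^n.
Try constant particular solution a_p = K: K = -7K + 2 ⇒ K = \frac{1}{4}.
General: a(n) = A·(-7)^n + \frac{1}{4}.
Apply a(0) = 0: A + \frac{1}{4} = 0 ⇒ A = - \frac{1}{4}.
So a(n) = \frac{1}{4} - \frac{\left(-7\right)^{n}}{4}.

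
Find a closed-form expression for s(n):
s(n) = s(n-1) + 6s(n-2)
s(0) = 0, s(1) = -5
Characteristic equation: x² - x - 6 = 0, which factors as (x - (3))(x - (-2)) = 0.
Roots r₁ = 3, r₂ = -2 (distinct).
General solution: s(n) = A·(3)^n + B·(-2)^n.
From s(0) = 0: A + B = 0.
From s(1) = -5: 3A - 2B = -5.
Solving: A = -1, B = 1.
So s(n) = \left(-2\right)^{n} - 3^{n}.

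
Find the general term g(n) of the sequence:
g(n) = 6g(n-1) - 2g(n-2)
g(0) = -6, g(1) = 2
Characteristic equation: x² - 6x + 2 = 0.
Discriminant Δ = (6)² + 4·(-2) = 28.
Roots r₁,₂ = (6 ± √28)/2, so r₁ = \sqrt{7} + 3, r₂ = 3 - \sqrt{7}.
General solution: g(n) = A·r₁^n + B·r₂^n.
From the initial conditions, A + B = -6 and r₁A + r₂B = 2.
Since r₁ - r₂ = √28: A = (2 - (-6)r₂)/√28 = -3 + \frac{10 \sqrt{7}}{7}, and B = -6 - A = - \frac{10 \sqrt{7}}{7} - 3.
So g(n) = \left(-3 + \frac{10 \sqrt{7}}{7}\right)\left(\sqrt{7} + 3\right)^n + \left(- \frac{10 \sqrt{7}}{7} - 3\right)\left(3 - \sqrt{7}\right)^n.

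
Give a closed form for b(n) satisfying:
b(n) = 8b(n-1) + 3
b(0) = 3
First-order linear non-homogeneous.
Homogeneous solution: b_h(n) = A·(8)^n.
Try constant particular solution b_p = K: K = 8K + 3 ⇒ K = - \frac{3}{7}.
General: b(n) = A·(8)^n - \frac{3}{7}.
Apply b(0) = 3: A - \frac{3}{7} = 3 ⇒ A = \frac{24}{7}.
So b(n) = \frac{24 \cdot 8^{n}}{7} - \frac{3}{7}.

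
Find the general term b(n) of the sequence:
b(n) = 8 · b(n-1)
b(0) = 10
Pure geometric recurrence with ratio 8.
By induction b(n) = b(0) · (8)^n = 10 \cdot 8^{n}.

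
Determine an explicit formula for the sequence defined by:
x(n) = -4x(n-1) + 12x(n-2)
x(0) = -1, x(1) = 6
Characteristic equation: x² + 4x - 12 = 0, which factors as (x - (-6))(x - (2)) = 0.
Roots r₁ = -6, r₂ = 2 (distinct).
General solution: x(n) = A·(-6)^n + B·(2)^n.
From x(0) = -1: A + B = -1.
From x(1) = 6: -6A + 2B = 6.
Solving: A = -1, B = 0.
So x(n) = - \left(-6\right)^{n}.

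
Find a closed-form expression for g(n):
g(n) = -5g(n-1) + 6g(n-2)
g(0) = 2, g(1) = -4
Characteristic equation: x² + 5x - 6 = 0, which factors as (x - (1))(x - (-6)) = 0.
Roots r₁ = 1, r₂ = -6 (distinct).
General solution: g(n) = A·(1)^n + B·(-6)^n.
From g(0) = 2: A + B = 2.
From g(1) = -4: A - 6B = -4.
Solving: A = \frac{8}{7}, B = \frac{6}{7}.
So g(n) = \frac{6 \left(-6\right)^{n}}{7} + \frac{8}{7}.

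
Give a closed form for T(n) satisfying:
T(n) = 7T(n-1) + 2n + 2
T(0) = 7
First-order linear with linear forcing.
Homogeneous solution: T_h(n) = A·(7)^n.
Try particular T_p(n) = pn + q. Substituting:
  pn + q = 7(p(n-1) + q) + 2n + 2.
Matching the n-coefficient: p = 7p + 2 ⇒ p = - \frac{1}{3}.
Matching constants: q = -7p + 7q + 2 ⇒ q = - \frac{13}{18}.
General: T(n) = A·(7)^n - \frac{n}{3} - \frac{13}{18}.
Apply T(0) = 7: A - \frac{13}{18} = 7 ⇒ A = \frac{139}{18}.
So T(n) = \frac{139 \cdot 7^{n}}{18} - \frac{n}{3} - \frac{13}{18}.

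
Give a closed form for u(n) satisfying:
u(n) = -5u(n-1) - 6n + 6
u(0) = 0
First-order linear with linear forcing.
Homogeneous solution: u_h(n) = A·(-5)^n.
Try particular u_p(n) = pn + q. Substituting:
  pn + q = -5(p(n-1) + q) - 6n + 6.
Matching the n-coefficient: p = -5p - 6 ⇒ p = -1.
Matching constants: q = 5p - 5q + 6 ⇒ q = \frac{1}{6}.
General: u(n) = A·(-5)^n - n + \frac{1}{6}.
Apply u(0) = 0: A + \frac{1}{6} = 0 ⇒ A = - \frac{1}{6}.
So u(n) = - \frac{\left(-5\right)^{n}}{6} - n + \frac{1}{6}.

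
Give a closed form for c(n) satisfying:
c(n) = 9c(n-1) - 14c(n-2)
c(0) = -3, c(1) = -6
Characteristic equation: x² - 9x + 14 = 0, which factors as (x - (7))(x - (2)) = 0.
Roots r₁ = 7, r₂ = 2 (distinct).
General solution: c(n) = A·(7)^n + B·(2)^n.
From c(0) = -3: A + B = -3.
From c(1) = -6: 7A + 2B = -6.
Solving: A = 0, B = -3.
So c(n) = - 3 \cdot 2^{n}.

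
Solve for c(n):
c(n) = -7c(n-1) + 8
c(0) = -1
First-order linear non-homogeneous.
Homogeneous solution: c_h(n) = A·(-7)^n.
Try constant particular solution c_p = K: K = -7K + 8 ⇒ K = 1.
General: c(n) = A·(-7)^n + 1.
Apply c(0) = -1: A + 1 = -1 ⇒ A = -2.
So c(n) = 1 - 2 \left(-7\right)^{n}.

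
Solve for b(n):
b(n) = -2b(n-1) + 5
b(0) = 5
First-order linear non-homogeneous.
Homogeneous solution: b_h(n) = A·(-2)^n.
Try constant particular solution b_p = K: K = -2K + 5 ⇒ K = \frac{5}{3}.
General: b(n) = A·(-2)^n + \frac{5}{3}.
Apply b(0) = 5: A + \frac{5}{3} = 5 ⇒ A = \frac{10}{3}.
So b(n) = \frac{10 \left(-2\right)^{n}}{3} + \frac{5}{3}.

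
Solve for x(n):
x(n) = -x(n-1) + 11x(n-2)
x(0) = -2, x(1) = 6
Characteristic equation: x² + x - 11 = 0.
Discriminant Δ = (-1)² + 4·(11) = 45.
Roots r₁,₂ = (-1 ± √45)/2, so r₁ = - \frac{1}{2} + \frac{3 \sqrt{5}}{2}, r₂ = - \frac{3 \sqrt{5}}{2} - \frac{1}{2}.
General solution: x(n) = A·r₁^n + B·r₂^n.
From the initial conditions, A + B = -2 and r₁A + r₂B = 6.
Since r₁ - r₂ = √45: A = (6 - (-2)r₂)/√45 = -1 + \frac{\sqrt{5}}{3}, and B = -2 - A = -1 - \frac{\sqrt{5}}{3}.
So x(n) = \left(-1 + \frac{\sqrt{5}}{3}\right)\left(- \frac{1}{2} + \frac{3 \sqrt{5}}{2}\right)^n + \left(-1 - \frac{\sqrt{5}}{3}\right)\left(- \frac{3 \sqrt{5}}{2} - \frac{1}{2}\right)^n.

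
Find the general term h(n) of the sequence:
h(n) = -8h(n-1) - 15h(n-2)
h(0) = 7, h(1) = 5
Characteristic equation: x² + 8x + 15 = 0, which factors as (x - (-3))(x - (-5)) = 0.
Roots r₁ = -3, r₂ = -5 (distinct).
General solution: h(n) = A·(-3)^n + B·(-5)^n.
From h(0) = 7: A + B = 7.
From h(1) = 5: -3A - 5B = 5.
Solving: A = 20, B = -13.
So h(n) = 20 \left(-3\right)^{n} - 13 \left(-5\right)^{n}.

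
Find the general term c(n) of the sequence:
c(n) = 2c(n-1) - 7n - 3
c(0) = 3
First-order linear with linear forcing.
Homogeneous solution: c_h(n) = A·(2)^n.
Try particular c_p(n) = pn + q. Substituting:
  pn + q = 2(p(n-1) + q) - 7n - 3.
Matching the n-coefficient: p = 2p - 7 ⇒ p = 7.
Matching constants: q = -2p + 2q - 3 ⇒ q = 17.
General: c(n) = A·(2)^n + 7 n + 17.
Apply c(0) = 3: A + 17 = 3 ⇒ A = -14.
So c(n) = - 14 \cdot 2^{n} + 7 n + 17.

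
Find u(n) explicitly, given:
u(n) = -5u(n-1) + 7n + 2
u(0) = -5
First-order linear with linear forcing.
Homogeneous solution: u_h(n) = A·(-5)^n.
Try particular u_p(n) = pn + q. Substituting:
  pn + q = -5(p(n-1) + q) + 7n + 2.
Matching the n-coefficient: p = -5p + 7 ⇒ p = \frac{7}{6}.
Matching constants: q = 5p - 5q + 2 ⇒ q = \frac{47}{36}.
General: u(n) = A·(-5)^n + \frac{7 n}{6} + \frac{47}{36}.
Apply u(0) = -5: A + \frac{47}{36} = -5 ⇒ A = - \frac{227}{36}.
So u(n) = - \frac{227 \left(-5\right)^{n}}{36} + \frac{7 n}{6} + \frac{47}{36}.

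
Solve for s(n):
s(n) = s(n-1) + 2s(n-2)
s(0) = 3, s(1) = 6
Characteristic equation: x² - x - 2 = 0, which factors as (x - (2))(x - (-1)) = 0.
Roots r₁ = 2, r₂ = -1 (distinct).
General solution: s(n) = A·(2)^n + B·(-1)^n.
From s(0) = 3: A + B = 3.
From s(1) = 6: 2A - B = 6.
Solving: A = 3, B = 0.
So s(n) = 3 \cdot 2^{n}.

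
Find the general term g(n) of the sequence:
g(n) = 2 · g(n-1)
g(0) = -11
Pure geometric recurrence with ratio 2.
By induction g(n) = g(0) · (2)^n = - 11 \cdot 2^{n}.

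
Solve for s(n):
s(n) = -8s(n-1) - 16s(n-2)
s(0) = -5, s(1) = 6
Characteristic equation: x² + 8x + 16 = 0, which is (x - (-4))².
Repeated root r = -4.
General solution: s(n) = (A + Bn)·(-4)^n.
From s(0) = -5: A = -5.
From s(1) = 6: (A + B)·(-4) = 6 ⇒ B = \frac{7}{2}.
So s(n) = \left(\frac{7 n}{2} - 5\right) \cdot (-4)^n.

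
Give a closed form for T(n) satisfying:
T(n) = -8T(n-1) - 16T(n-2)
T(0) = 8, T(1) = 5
Characteristic equation: x² + 8x + 16 = 0, which is (x - (-4))².
Repeated root r = -4.
General solution: T(n) = (A + Bn)·(-4)^n.
From T(0) = 8: A = 8.
From T(1) = 5: (A + B)·(-4) = 5 ⇒ B = - \frac{37}{4}.
So T(n) = \left(8 - \frac{37 n}{4}\right) \cdot (-4)^n.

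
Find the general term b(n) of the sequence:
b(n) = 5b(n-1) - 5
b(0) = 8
First-order linear non-homogeneous.
Homogeneous solution: b_h(n) = A·(5)^n.
Try constant particular solution b_p = K: K = 5K - 5 ⇒ K = \frac{5}{4}.
General: b(n) = A·(5)^n + \frac{5}{4}.
Apply b(0) = 8: A + \frac{5}{4} = 8 ⇒ A = \frac{27}{4}.
So b(n) = \frac{27 \cdot 5^{n}}{4} + \frac{5}{4}.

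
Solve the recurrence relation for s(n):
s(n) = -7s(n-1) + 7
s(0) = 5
First-order linear non-homogeneous.
Homogeneous solution: s_h(n) = A·(-7)^n.
Try constant particular solution s_p = K: K = -7K + 7 ⇒ K = \frac{7}{8}.
General: s(n) = A·(-7)^n + \frac{7}{8}.
Apply s(0) = 5: A + \frac{7}{8} = 5 ⇒ A = \frac{33}{8}.
So s(n) = \frac{33 \left(-7\right)^{n}}{8} + \frac{7}{8}.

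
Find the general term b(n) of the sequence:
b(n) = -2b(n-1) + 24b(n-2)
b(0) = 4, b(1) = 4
Characteristic equation: x² + 2x - 24 = 0, which factors as (x - (-6))(x - (4)) = 0.
Roots r₁ = -6, r₂ = 4 (distinct).
General solution: b(n) = A·(-6)^n + B·(4)^n.
From b(0) = 4: A + B = 4.
From b(1) = 4: -6A + 4B = 4.
Solving: A = \frac{6}{5}, B = \frac{14}{5}.
So b(n) = \frac{6 \left(-6\right)^{n}}{5} + \frac{14 \cdot 4^{n}}{5}.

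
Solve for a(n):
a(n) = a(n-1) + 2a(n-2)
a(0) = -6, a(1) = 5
Characteristic equation: x² - x - 2 = 0, which factors as (x - (-1))(x - (2)) = 0.
Roots r₁ = -1, r₂ = 2 (distinct).
General solution: a(n) = A·(-1)^n + B·(2)^n.
From a(0) = -6: A + B = -6.
From a(1) = 5: -A + 2B = 5.
Solving: A = - \frac{17}{3}, B = - \frac{1}{3}.
So a(n) = - \frac{17 \left(-1\right)^{n}}{3} - \frac{2^{n}}{3}.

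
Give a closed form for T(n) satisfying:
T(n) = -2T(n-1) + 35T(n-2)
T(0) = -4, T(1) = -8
Characteristic equation: x² + 2x - 35 = 0, which factors as (x - (5))(x - (-7)) = 0.
Roots r₁ = 5, r₂ = -7 (distinct).
General solution: T(n) = A·(5)^n + B·(-7)^n.
From T(0) = -4: A + B = -4.
From T(1) = -8: 5A - 7B = -8.
Solving: A = -3, B = -1.
So T(n) = - \left(-7\right)^{n} - 3 \cdot 5^{n}.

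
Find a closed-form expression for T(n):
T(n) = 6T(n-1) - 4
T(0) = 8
First-order linear non-homogeneous.
Homogeneous solution: T_h(n) = A·(6)^n.
Try constant particular solution T_p = K: K = 6K - 4 ⇒ K = \frac{4}{5}.
General: T(n) = A·(6)^n + \frac{4}{5}.
Apply T(0) = 8: A + \frac{4}{5} = 8 ⇒ A = \frac{36}{5}.
So T(n) = \frac{36 \cdot 6^{n}}{5} + \frac{4}{5}.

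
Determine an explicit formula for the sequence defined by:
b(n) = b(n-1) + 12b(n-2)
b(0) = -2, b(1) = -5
Characteristic equation: x² - x - 12 = 0, which factors as (x - (-3))(x - (4)) = 0.
Roots r₁ = -3, r₂ = 4 (distinct).
General solution: b(n) = A·(-3)^n + B·(4)^n.
From b(0) = -2: A + B = -2.
From b(1) = -5: -3A + 4B = -5.
Solving: A = - \frac{3}{7}, B = - \frac{11}{7}.
So b(n) = - \frac{3 \left(-3\right)^{n}}{7} - \frac{11 \cdot 4^{n}}{7}.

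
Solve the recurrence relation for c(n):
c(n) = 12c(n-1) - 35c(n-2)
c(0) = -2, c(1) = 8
Characteristic equation: x² - 12x + 35 = 0, which factors as (x - (7))(x - (5)) = 0.
Roots r₁ = 7, r₂ = 5 (distinct).
General solution: c(n) = A·(7)^n + B·(5)^n.
From c(0) = -2: A + B = -2.
From c(1) = 8: 7A + 5B = 8.
Solving: A = 9, B = -11.
So c(n) = - 11 \cdot 5^{n} + 9 \cdot 7^{n}.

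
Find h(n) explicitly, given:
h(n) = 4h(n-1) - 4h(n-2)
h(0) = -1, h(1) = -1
Characteristic equation: x² - 4x + 4 = 0, which is (x - (2))².
Repeated root r = 2.
General solution: h(n) = (A + Bn)·(2)^n.
From h(0) = -1: A = -1.
From h(1) = -1: (A + B)·(2) = -1 ⇒ B = \frac{1}{2}.
So h(n) = \left(\frac{n}{2} - 1\right) \cdot (2)^n.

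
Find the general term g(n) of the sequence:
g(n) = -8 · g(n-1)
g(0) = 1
Pure geometric recurrence with ratio -8.
By induction g(n) = g(0) · (-8)^n = \left(-8\right)^{n}.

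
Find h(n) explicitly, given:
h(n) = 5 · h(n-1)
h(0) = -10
Pure geometric recurrence with ratio 5.
By induction h(n) = h(0) · (5)^n = - 10 \cdot 5^{n}.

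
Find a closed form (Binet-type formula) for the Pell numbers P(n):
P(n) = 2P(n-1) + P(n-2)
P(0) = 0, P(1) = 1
This is the Pell sequence.
Characteristic equation: x² - 2x - 1 = 0; roots r₁ = 1 + \sqrt{2}, r₂ = 1 - \sqrt{2}.
General: P(n) = A·r₁^n + B·r₂^n. Solving with P(0)=0, P(1)=1 gives A = \frac{\sqrt{2}}{4}, B = - \frac{\sqrt{2}}{4}.
So P(n) = \frac{\sqrt{2} \left(- \left(1 - \sqrt{2}\right)^{n} + \left(1 + \sqrt{2}\right)^{n}\right)}{4}.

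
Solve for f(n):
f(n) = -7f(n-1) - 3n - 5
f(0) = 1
First-order linear with linear forcing.
Homogeneous solution: f_h(n) = A·(-7)^n.
Try particular f_p(n) = pn + q. Substituting:
  pn + q = -7(p(n-1) + q) - 3n - 5.
Matching the n-coefficient: p = -7p - 3 ⇒ p = - \frac{3}{8}.
Matching constants: q = 7p - 7q - 5 ⇒ q = - \frac{61}{64}.
General: f(n) = A·(-7)^n - \frac{3 n}{8} - \frac{61}{64}.
Apply f(0) = 1: A - \frac{61}{64} = 1 ⇒ A = \frac{125}{64}.
So f(n) = \frac{125 \left(-7\right)^{n}}{64} - \frac{3 n}{8} - \frac{61}{64}.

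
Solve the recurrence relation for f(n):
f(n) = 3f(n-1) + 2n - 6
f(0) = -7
First-order linear with linear forcing.
Homogeneous solution: f_h(n) = A·(3)^n.
Try particular f_p(n) = pn + q. Substituting:
  pn + q = 3(p(n-1) + q) + 2n - 6.
Matching the n-coefficient: p = 3p + 2 ⇒ p = -1.
Matching constants: q = -3p + 3q - 6 ⇒ q = \frac{3}{2}.
General: f(n) = A·(3)^n - n + \frac{3}{2}.
Apply f(0) = -7: A + \frac{3}{2} = -7 ⇒ A = - \frac{17}{2}.
So f(n) = - \frac{17 \cdot 3^{n}}{2} - n + \frac{3}{2}.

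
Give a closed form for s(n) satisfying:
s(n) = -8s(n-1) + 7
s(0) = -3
First-order linear non-homogeneous.
Homogeneous solution: s_h(n) = A·(-8)^n.
Try constant particular solution s_p = K: K = -8K + 7 ⇒ K = \frac{7}{9}.
General: s(n) = A·(-8)^n + \frac{7}{9}.
Apply s(0) = -3: A + \frac{7}{9} = -3 ⇒ A = - \frac{34}{9}.
So s(n) = \frac{7}{9} - \frac{34 \left(-8\right)^{n}}{9}.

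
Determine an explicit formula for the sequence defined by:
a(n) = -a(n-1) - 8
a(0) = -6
First-order linear non-homogeneous.
Homogeneous solution: a_h(n) = A·(-1)^n.
Try constant particular solution a_p = K: K = -K - 8 ⇒ K = -4.
General: a(n) = A·(-1)^n - 4.
Apply a(0) = -6: A - 4 = -6 ⇒ A = -2.
So a(n) = - 2 \left(-1\right)^{n} - 4.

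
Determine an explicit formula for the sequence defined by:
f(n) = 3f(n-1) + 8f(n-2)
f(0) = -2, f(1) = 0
Characteristic equation: x² - 3x - 8 = 0.
Discriminant Δ = (3)² + 4·(8) = 41.
Roots r₁,₂ = (3 ± √41)/2, so r₁ = \frac{3}{2} + \frac{\sqrt{41}}{2}, r₂ = \frac{3}{2} - \frac{\sqrt{41}}{2}.
General solution: f(n) = A·r₁^n + B·r₂^n.
From the initial conditions, A + B = -2 and r₁A + r₂B = 0.
Since r₁ - r₂ = √41: A = (0 - (-2)r₂)/√41 = -1 + \frac{3 \sqrt{41}}{41}, and B = -2 - A = -1 - \frac{3 \sqrt{41}}{41}.
So f(n) = \left(-1 + \frac{3 \sqrt{41}}{41}\right)\left(\frac{3}{2} + \frac{\sqrt{41}}{2}\right)^n + \left(-1 - \frac{3 \sqrt{41}}{41}\right)\left(\frac{3}{2} - \frac{\sqrt{41}}{2}\right)^n.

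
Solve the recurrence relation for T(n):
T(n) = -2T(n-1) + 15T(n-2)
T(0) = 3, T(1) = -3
Characteristic equation: x² + 2x - 15 = 0, which factors as (x - (3))(x - (-5)) = 0.
Roots r₁ = 3, r₂ = -5 (distinct).
General solution: T(n) = A·(3)^n + B·(-5)^n.
From T(0) = 3: A + B = 3.
From T(1) = -3: 3A - 5B = -3.
Solving: A = \frac{3}{2}, B = \frac{3}{2}.
So T(n) = \frac{3 \left(-5\right)^{n}}{2} + \frac{3 \cdot 3^{n}}{2}.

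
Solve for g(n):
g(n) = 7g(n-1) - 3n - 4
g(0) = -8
First-order linear with linear forcing.
Homogeneous solution: g_h(n) = A·(7)^n.
Try particular g_p(n) = pn + q. Substituting:
  pn + q = 7(p(n-1) + q) - 3n - 4.
Matching the n-coefficient: p = 7p - 3 ⇒ p = \frac{1}{2}.
Matching constants: q = -7p + 7q - 4 ⇒ q = \frac{5}{4}.
General: g(n) = A·(7)^n + \frac{n}{2} + \frac{5}{4}.
Apply g(0) = -8: A + \frac{5}{4} = -8 ⇒ A = - \frac{37}{4}.
So g(n) = - \frac{37 \cdot 7^{n}}{4} + \frac{n}{2} + \frac{5}{4}.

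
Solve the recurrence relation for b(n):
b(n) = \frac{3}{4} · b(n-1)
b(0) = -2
Pure geometric recurrence with ratio \frac{3}{4}.
By induction b(n) = b(0) · (\frac{3}{4})^n = - 2 \left(\frac{3}{4}\right)^{n}.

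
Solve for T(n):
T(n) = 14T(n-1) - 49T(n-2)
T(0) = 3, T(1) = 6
Characteristic equation: x² - 14x + 49 = 0, which is (x - (7))².
Repeated root r = 7.
General solution: T(n) = (A + Bn)·(7)^n.
From T(0) = 3: A = 3.
From T(1) = 6: (A + B)·(7) = 6 ⇒ B = - \frac{15}{7}.
So T(n) = \left(3 - \frac{15 n}{7}\right) \cdot (7)^n.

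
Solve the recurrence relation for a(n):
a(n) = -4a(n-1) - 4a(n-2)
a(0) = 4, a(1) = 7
Characteristic equation: x² + 4x + 4 = 0, which is (x - (-2))².
Repeated root r = -2.
General solution: a(n) = (A + Bn)·(-2)^n.
From a(0) = 4: A = 4.
From a(1) = 7: (A + B)·(-2) = 7 ⇒ B = - \frac{15}{2}.
So a(n) = \left(4 - \frac{15 n}{2}\right) \cdot (-2)^n.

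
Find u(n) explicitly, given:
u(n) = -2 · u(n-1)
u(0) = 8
Pure geometric recurrence with ratio -2.
By induction u(n) = u(0) · (-2)^n = 8 \left(-2\right)^{n}.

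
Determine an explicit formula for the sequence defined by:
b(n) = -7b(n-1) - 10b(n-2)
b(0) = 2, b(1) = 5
Characteristic equation: x² + 7x + 10 = 0, which factors as (x - (-5))(x - (-2)) = 0.
Roots r₁ = -5, r₂ = -2 (distinct).
General solution: b(n) = A·(-5)^n + B·(-2)^n.
From b(0) = 2: A + B = 2.
From b(1) = 5: -5A - 2B = 5.
Solving: A = -3, B = 5.
So b(n) = 5 \left(-2\right)^{n} - 3 \left(-5\right)^{n}.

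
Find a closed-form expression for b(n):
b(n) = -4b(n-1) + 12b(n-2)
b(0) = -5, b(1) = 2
Characteristic equation: x² + 4x - 12 = 0, which factors as (x - (2))(x - (-6)) = 0.
Roots r₁ = 2, r₂ = -6 (distinct).
General solution: b(n) = A·(2)^n + B·(-6)^n.
From b(0) = -5: A + B = -5.
From b(1) = 2: 2A - 6B = 2.
Solving: A = - \frac{7}{2}, B = - \frac{3}{2}.
So b(n) = - \frac{3 \left(-6\right)^{n}}{2} - \frac{7 \cdot 2^{n}}{2}.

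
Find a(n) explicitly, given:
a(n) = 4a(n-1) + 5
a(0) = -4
First-order linear non-homogeneous.
Homogeneous solution: a_h(n) = A·(4)^n.
Try constant particular solution a_p = K: K = 4K + 5 ⇒ K = - \frac{5}{3}.
General: a(n) = A·(4)^n - \frac{5}{3}.
Apply a(0) = -4: A - \frac{5}{3} = -4 ⇒ A = - \frac{7}{3}.
So a(n) = - \frac{7 \cdot 4^{n}}{3} - \frac{5}{3}.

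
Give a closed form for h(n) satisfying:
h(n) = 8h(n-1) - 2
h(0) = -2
First-order linear non-homogeneous.
Homogeneous solution: h_h(n) = A·(8)^n.
Try constant particular solution h_p = K: K = 8K - 2 ⇒ K = \frac{2}{7}.
General: h(n) = A·(8)^n + \frac{2}{7}.
Apply h(0) = -2: A + \frac{2}{7} = -2 ⇒ A = - \frac{16}{7}.
So h(n) = \frac{2}{7} - \frac{16 \cdot 8^{n}}{7}.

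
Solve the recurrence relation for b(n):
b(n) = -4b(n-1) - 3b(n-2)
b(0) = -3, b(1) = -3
Characteristic equation: x² + 4x + 3 = 0, which factors as (x - (-3))(x - (-1)) = 0.
Roots r₁ = -3, r₂ = -1 (distinct).
General solution: b(n) = A·(-3)^n + B·(-1)^n.
From b(0) = -3: A + B = -3.
From b(1) = -3: -3A - B = -3.
Solving: A = 3, B = -6.
So b(n) = - 6 \left(-1\right)^{n} + 3 \left(-3\right)^{n}.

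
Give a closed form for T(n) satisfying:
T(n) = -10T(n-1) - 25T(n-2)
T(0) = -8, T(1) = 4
Characteristic equation: x² + 10x + 25 = 0, which is (x - (-5))².
Repeated root r = -5.
General solution: T(n) = (A + Bn)·(-5)^n.
From T(0) = -8: A = -8.
From T(1) = 4: (A + B)·(-5) = 4 ⇒ B = \frac{36}{5}.
So T(n) = \left(\frac{36 n}{5} - 8\right) \cdot (-5)^n.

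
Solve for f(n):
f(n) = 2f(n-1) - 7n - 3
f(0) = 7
First-order linear with linear forcing.
Homogeneous solution: f_h(n) = A·(2)^n.
Try particular f_p(n) = pn + q. Substituting:
  pn + q = 2(p(n-1) + q) - 7n - 3.
Matching the n-coefficient: p = 2p - 7 ⇒ p = 7.
Matching constants: q = -2p + 2q - 3 ⇒ q = 17.
General: f(n) = A·(2)^n + 7 n + 17.
Apply f(0) = 7: A + 17 = 7 ⇒ A = -10.
So f(n) = - 10 \cdot 2^{n} + 7 n + 17.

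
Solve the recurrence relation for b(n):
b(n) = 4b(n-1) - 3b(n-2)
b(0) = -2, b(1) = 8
Characteristic equation: x² - 4x + 3 = 0, which factors as (x - (3))(x - (1)) = 0.
Roots r₁ = 3, r₂ = 1 (distinct).
General solution: b(n) = A·(3)^n + B·(1)^n.
From b(0) = -2: A + B = -2.
From b(1) = 8: 3A + B = 8.
Solving: A = 5, B = -7.
So b(n) = 5 \cdot 3^{n} - 7.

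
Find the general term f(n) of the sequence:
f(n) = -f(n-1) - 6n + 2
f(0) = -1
First-order linear with linear forcing.
Homogeneous solution: f_h(n) = A·(-1)^n.
Try particular f_p(n) = pn + q. Substituting:
  pn + q = -(p(n-1) + q) - 6n + 2.
Matching the n-coefficient: p = -p - 6 ⇒ p = -3.
Matching constants: q = p - q + 2 ⇒ q = - \frac{1}{2}.
General: f(n) = A·(-1)^n - 3 n - \frac{1}{2}.
Apply f(0) = -1: A - \frac{1}{2} = -1 ⇒ A = - \frac{1}{2}.
So f(n) = - \frac{\left(-1\right)^{n}}{2} - 3 n - \frac{1}{2}.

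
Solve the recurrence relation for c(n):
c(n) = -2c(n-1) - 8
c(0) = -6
First-order linear non-homogeneous.
Homogeneous solution: c_h(n) = A·(-2)^n.
Try constant particular solution c_p = K: K = -2K - 8 ⇒ K = - \frac{8}{3}.
General: c(n) = A·(-2)^n - \frac{8}{3}.
Apply c(0) = -6: A - \frac{8}{3} = -6 ⇒ A = - \frac{10}{3}.
So c(n) = - \frac{10 \left(-2\right)^{n}}{3} - \frac{8}{3}.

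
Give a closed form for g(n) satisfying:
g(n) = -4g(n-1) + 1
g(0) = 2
First-order linear non-homogeneous.
Homogeneous solution: g_h(n) = A·(-4)^n.
Try constant particular solution g_p = K: K = -4K + 1 ⇒ K = \frac{1}{5}.
General: g(n) = A·(-4)^n + \frac{1}{5}.
Apply g(0) = 2: A + \frac{1}{5} = 2 ⇒ A = \frac{9}{5}.
So g(n) = \frac{9 \left(-4\right)^{n}}{5} + \frac{1}{5}.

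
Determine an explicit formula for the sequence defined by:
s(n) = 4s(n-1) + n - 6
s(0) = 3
First-order linear with linear forcing.
Homogeneous solution: s_h(n) = A·(4)^n.
Try particular s_p(n) = pn + q. Substituting:
  pn + q = 4(p(n-1) + q) + n - 6.
Matching the n-coefficient: p = 4p + 1 ⇒ p = - \frac{1}{3}.
Matching constants: q = -4p + 4q - 6 ⇒ q = \frac{14}{9}.
General: s(n) = A·(4)^n - \frac{n}{3} + \frac{14}{9}.
Apply s(0) = 3: A + \frac{14}{9} = 3 ⇒ A = \frac{13}{9}.
So s(n) = \frac{13 \cdot 4^{n}}{9} - \frac{n}{3} + \frac{14}{9}.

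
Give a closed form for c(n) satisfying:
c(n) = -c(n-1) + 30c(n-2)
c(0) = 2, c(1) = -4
Characteristic equation: x² + x - 30 = 0, which factors as (x - (-6))(x - (5)) = 0.
Roots r₁ = -6, r₂ = 5 (distinct).
General solution: c(n) = A·(-6)^n + B·(5)^n.
From c(0) = 2: A + B = 2.
From c(1) = -4: -6A + 5B = -4.
Solving: A = \frac{14}{11}, B = \frac{8}{11}.
So c(n) = \frac{14 \left(-6\right)^{n}}{11} + \frac{8 \cdot 5^{n}}{11}.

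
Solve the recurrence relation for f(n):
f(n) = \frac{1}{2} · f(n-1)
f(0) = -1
Pure geometric recurrence with ratio \frac{1}{2}.
By induction f(n) = f(0) · (\frac{1}{2})^n = - 2^{- n}.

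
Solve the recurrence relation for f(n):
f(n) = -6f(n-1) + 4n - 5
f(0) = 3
First-order linear with linear forcing.
Homogeneous solution: f_h(n) = A·(-6)^n.
Try particular f_p(n) = pn + q. Substituting:
  pn + q = -6(p(n-1) + q) + 4n - 5.
Matching the n-coefficient: p = -6p + 4 ⇒ p = \frac{4}{7}.
Matching constants: q = 6p - 6q - 5 ⇒ q = - \frac{11}{49}.
General: f(n) = A·(-6)^n + \frac{4 n}{7} - \frac{11}{49}.
Apply f(0) = 3: A - \frac{11}{49} = 3 ⇒ A = \frac{158}{49}.
So f(n) = \frac{158 \left(-6\right)^{n}}{49} + \frac{4 n}{7} - \frac{11}{49}.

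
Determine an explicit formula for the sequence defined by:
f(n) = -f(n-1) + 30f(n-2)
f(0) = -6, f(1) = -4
Characteristic equation: x² + x - 30 = 0, which factors as (x - (-6))(x - (5)) = 0.
Roots r₁ = -6, r₂ = 5 (distinct).
General solution: f(n) = A·(-6)^n + B·(5)^n.
From f(0) = -6: A + B = -6.
From f(1) = -4: -6A + 5B = -4.
Solving: A = - \frac{26}{11}, B = - \frac{40}{11}.
So f(n) = - \frac{26 \left(-6\right)^{n}}{11} - \frac{40 \cdot 5^{n}}{11}.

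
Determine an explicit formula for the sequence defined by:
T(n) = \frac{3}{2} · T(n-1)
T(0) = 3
Pure geometric recurrence with ratio \frac{3}{2}.
By induction T(n) = T(0) · (\frac{3}{2})^n = 3 \left(\frac{3}{2}\right)^{n}.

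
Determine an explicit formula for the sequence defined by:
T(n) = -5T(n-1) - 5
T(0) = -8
First-order linear non-homogeneous.
Homogeneous solution: T_h(n) = A·(-5)^n.
Try constant particular solution T_p = K: K = -5K - 5 ⇒ K = - \frac{5}{6}.
General: T(n) = A·(-5)^n - \frac{5}{6}.
Apply T(0) = -8: A - \frac{5}{6} = -8 ⇒ A = - \frac{43}{6}.
So T(n) = - \frac{43 \left(-5\right)^{n}}{6} - \frac{5}{6}.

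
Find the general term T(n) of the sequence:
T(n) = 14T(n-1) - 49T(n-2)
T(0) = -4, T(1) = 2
Characteristic equation: x² - 14x + 49 = 0, which is (x - (7))².
Repeated root r = 7.
General solution: T(n) = (A + Bn)·(7)^n.
From T(0) = -4: A = -4.
From T(1) = 2: (A + B)·(7) = 2 ⇒ B = \frac{30}{7}.
So T(n) = \left(\frac{30 n}{7} - 4\right) \cdot (7)^n.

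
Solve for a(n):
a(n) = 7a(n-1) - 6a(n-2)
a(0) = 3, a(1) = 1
Characteristic equation: x² - 7x + 6 = 0, which factors as (x - (1))(x - (6)) = 0.
Roots r₁ = 1, r₂ = 6 (distinct).
General solution: a(n) = A·(1)^n + B·(6)^n.
From a(0) = 3: A + B = 3.
From a(1) = 1: A + 6B = 1.
Solving: A = \frac{17}{5}, B = - \frac{2}{5}.
So a(n) = \frac{17}{5} - \frac{2 \cdot 6^{n}}{5}.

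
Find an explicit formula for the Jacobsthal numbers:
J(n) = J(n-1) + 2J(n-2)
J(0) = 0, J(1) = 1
This is the Jacobsthal sequence.
Characteristic equation: x² - x - 2 = 0; roots r₁ = 2, r₂ = -1.
General: J(n) = A·r₁^n + B·r₂^n. Solving with J(0)=0, J(1)=1 gives A = \frac{1}{3}, B = - \frac{1}{3}.
So J(n) = - \frac{\left(-1\right)^{n}}{3} + \frac{2^{n}}{3}.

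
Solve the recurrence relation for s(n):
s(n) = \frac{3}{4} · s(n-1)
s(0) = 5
Pure geometric recurrence with ratio \frac{3}{4}.
By induction s(n) = s(0) · (\frac{3}{4})^n = 5 \left(\frac{3}{4}\right)^{n}.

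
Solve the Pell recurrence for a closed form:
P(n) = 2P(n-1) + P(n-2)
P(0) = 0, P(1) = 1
This is the Pell sequence.
Characteristic equation: x² - 2x - 1 = 0; roots r₁ = 1 + \sqrt{2}, r₂ = 1 - \sqrt{2}.
General: P(n) = A·r₁^n + B·r₂^n. Solving with P(0)=0, P(1)=1 gives A = \frac{\sqrt{2}}{4}, B = - \frac{\sqrt{2}}{4}.
So P(n) = \frac{\sqrt{2} \left(- \left(1 - \sqrt{2}\right)^{n} + \left(1 + \sqrt{2}\right)^{n}\right)}{4}.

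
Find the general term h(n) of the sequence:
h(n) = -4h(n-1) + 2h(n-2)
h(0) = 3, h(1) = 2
Characteristic equation: x² + 4x - 2 = 0.
Discriminant Δ = (-4)² + 4·(2) = 24.
Roots r₁,₂ = (-4 ± √24)/2, so r₁ = -2 + \sqrt{6}, r₂ = - \sqrt{6} - 2.
General solution: h(n) = A·r₁^n + B·r₂^n.
From the initial conditions, A + B = 3 and r₁A + r₂B = 2.
Since r₁ - r₂ = √24: A = (2 - (3)r₂)/√24 = \frac{3}{2} + \frac{2 \sqrt{6}}{3}, and B = 3 - A = \frac{3}{2} - \frac{2 \sqrt{6}}{3}.
So h(n) = \left(\frac{3}{2} + \frac{2 \sqrt{6}}{3}\right)\left(-2 + \sqrt{6}\right)^n + \left(\frac{3}{2} - \frac{2 \sqrt{6}}{3}\right)\left(- \sqrt{6} - 2\right)^n.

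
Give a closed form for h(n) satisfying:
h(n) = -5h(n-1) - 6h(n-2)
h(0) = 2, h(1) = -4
Characteristic equation: x² + 5x + 6 = 0, which factors as (x - (-2))(x - (-3)) = 0.
Roots r₁ = -2, r₂ = -3 (distinct).
General solution: h(n) = A·(-2)^n + B·(-3)^n.
From h(0) = 2: A + B = 2.
From h(1) = -4: -2A - 3B = -4.
Solving: A = 2, B = 0.
So h(n) = 2 \left(-2\right)^{n}.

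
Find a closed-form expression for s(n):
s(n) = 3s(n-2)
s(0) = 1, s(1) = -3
Characteristic equation: x² - 3 = 0.
Discriminant Δ = (0)² + 4·(3) = 12.
Roots r₁,₂ = (0 ± √12)/2, so r₁ = \sqrt{3}, r₂ = - \sqrt{3}.
General solution: s(n) = A·r₁^n + B·r₂^n.
From the initial conditions, A + B = 1 and r₁A + r₂B = -3.
Since r₁ - r₂ = √12: A = (-3 - (1)r₂)/√12 = \frac{1}{2} - \frac{\sqrt{3}}{2}, and B = 1 - A = \frac{1}{2} + \frac{\sqrt{3}}{2}.
So s(n) = \left(\frac{1}{2} - \frac{\sqrt{3}}{2}\right)\left(\sqrt{3}\right)^n + \left(\frac{1}{2} + \frac{\sqrt{3}}{2}\right)\left(- \sqrt{3}\right)^n.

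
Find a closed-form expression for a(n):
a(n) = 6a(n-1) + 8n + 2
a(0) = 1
First-order linear with linear forcing.
Homogeneous solution: a_h(n) = A·(6)^n.
Try particular a_p(n) = pn + q. Substituting:
  pn + q = 6(p(n-1) + q) + 8n + 2.
Matching the n-coefficient: p = 6p + 8 ⇒ p = - \frac{8}{5}.
Matching constants: q = -6p + 6q + 2 ⇒ q = - \frac{58}{25}.
General: a(n) = A·(6)^n - \frac{8 n}{5} - \frac{58}{25}.
Apply a(0) = 1: A - \frac{58}{25} = 1 ⇒ A = \frac{83}{25}.
So a(n) = \frac{83 \cdot 6^{n}}{25} - \frac{8 n}{5} - \frac{58}{25}.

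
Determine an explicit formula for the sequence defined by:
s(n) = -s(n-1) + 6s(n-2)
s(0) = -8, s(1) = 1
Characteristic equation: x² + x - 6 = 0, which factors as (x - (-3))(x - (2)) = 0.
Roots r₁ = -3, r₂ = 2 (distinct).
General solution: s(n) = A·(-3)^n + B·(2)^n.
From s(0) = -8: A + B = -8.
From s(1) = 1: -3A + 2B = 1.
Solving: A = - \frac{17}{5}, B = - \frac{23}{5}.
So s(n) = - \frac{17 \left(-3\right)^{n}}{5} - \frac{23 \cdot 2^{n}}{5}.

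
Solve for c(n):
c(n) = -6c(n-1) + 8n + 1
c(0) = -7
First-order linear with linear forcing.
Homogeneous solution: c_h(n) = A·(-6)^n.
Try particular c_p(n) = pn + q. Substituting:
  pn + q = -6(p(n-1) + q) + 8n + 1.
Matching the n-coefficient: p = -6p + 8 ⇒ p = \frac{8}{7}.
Matching constants: q = 6p - 6q + 1 ⇒ q = \frac{55}{49}.
General: c(n) = A·(-6)^n + \frac{8 n}{7} + \frac{55}{49}.
Apply c(0) = -7: A + \frac{55}{49} = -7 ⇒ A = - \frac{398}{49}.
So c(n) = - \frac{398 \left(-6\right)^{n}}{49} + \frac{8 n}{7} + \frac{55}{49}.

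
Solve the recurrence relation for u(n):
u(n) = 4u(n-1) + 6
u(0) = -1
First-order linear non-homogeneous.
Homogeneous solution: u_h(n) = A·(4)^n.
Try constant particular solution u_p = K: K = 4K + 6 ⇒ K = -2.
General: u(n) = A·(4)^n - 2.
Apply u(0) = -1: A - 2 = -1 ⇒ A = 1.
So u(n) = 4^{n} - 2.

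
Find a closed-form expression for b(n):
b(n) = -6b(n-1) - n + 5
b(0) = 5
First-order linear with linear forcing.
Homogeneous solution: b_h(n) = A·(-6)^n.
Try particular b_p(n) = pn + q. Substituting:
  pn + q = -6(p(n-1) + q) - n + 5.
Matching the n-coefficient: p = -6p - 1 ⇒ p = - \frac{1}{7}.
Matching constants: q = 6p - 6q + 5 ⇒ q = \frac{29}{49}.
General: b(n) = A·(-6)^n - \frac{n}{7} + \frac{29}{49}.
Apply b(0) = 5: A + \frac{29}{49} = 5 ⇒ A = \frac{216}{49}.
So b(n) = \frac{216 \left(-6\right)^{n}}{49} - \frac{n}{7} + \frac{29}{49}.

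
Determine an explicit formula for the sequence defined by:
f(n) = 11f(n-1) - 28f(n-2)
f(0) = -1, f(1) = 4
Characteristic equation: x² - 11x + 28 = 0, which factors as (x - (7))(x - (4)) = 0.
Roots r₁ = 7, r₂ = 4 (distinct).
General solution: f(n) = A·(7)^n + B·(4)^n.
From f(0) = -1: A + B = -1.
From f(1) = 4: 7A + 4B = 4.
Solving: A = \frac{8}{3}, B = - \frac{11}{3}.
So f(n) = - \frac{11 \cdot 4^{n}}{3} + \frac{8 \cdot 7^{n}}{3}.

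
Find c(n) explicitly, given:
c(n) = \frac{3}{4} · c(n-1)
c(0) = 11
Pure geometric recurrence with ratio \frac{3}{4}.
By induction c(n) = c(0) · (\frac{3}{4})^n = 11 \left(\frac{3}{4}\right)^{n}.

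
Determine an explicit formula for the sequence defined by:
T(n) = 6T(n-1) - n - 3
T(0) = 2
First-order linear with linear forcing.
Homogeneous solution: T_h(n) = A·(6)^n.
Try particular T_p(n) = pn + q. Substituting:
  pn + q = 6(p(n-1) + q) - n - 3.
Matching the n-coefficient: p = 6p - 1 ⇒ p = \frac{1}{5}.
Matching constants: q = -6p + 6q - 3 ⇒ q = \frac{21}{25}.
General: T(n) = A·(6)^n + \frac{n}{5} + \frac{21}{25}.
Apply T(0) = 2: A + \frac{21}{25} = 2 ⇒ A = \frac{29}{25}.
So T(n) = \frac{29 \cdot 6^{n}}{25} + \frac{n}{5} + \frac{21}{25}.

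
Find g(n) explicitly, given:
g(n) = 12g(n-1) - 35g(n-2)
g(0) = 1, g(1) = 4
Characteristic equation: x² - 12x + 35 = 0, which factors as (x - (7))(x - (5)) = 0.
Roots r₁ = 7, r₂ = 5 (distinct).
General solution: g(n) = A·(7)^n + B·(5)^n.
From g(0) = 1: A + B = 1.
From g(1) = 4: 7A + 5B = 4.
Solving: A = - \frac{1}{2}, B = \frac{3}{2}.
So g(n) = \frac{3 \cdot 5^{n}}{2} - \frac{7^{n}}{2}.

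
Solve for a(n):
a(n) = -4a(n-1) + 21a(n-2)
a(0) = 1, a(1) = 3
Characteristic equation: x² + 4x - 21 = 0, which factors as (x - (3))(x - (-7)) = 0.
Roots r₁ = 3, r₂ = -7 (distinct).
General solution: a(n) = A·(3)^n + B·(-7)^n.
From a(0) = 1: A + B = 1.
From a(1) = 3: 3A - 7B = 3.
Solving: A = 1, B = 0.
So a(n) = 3^{n}.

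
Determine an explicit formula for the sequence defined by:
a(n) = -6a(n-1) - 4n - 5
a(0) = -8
First-order linear with linear forcing.
Homogeneous solution: a_h(n) = A·(-6)^n.
Try particular a_p(n) = pn + q. Substituting:
  pn + q = -6(p(n-1) + q) - 4n - 5.
Matching the n-coefficient: p = -6p - 4 ⇒ p = - \frac{4}{7}.
Matching constants: q = 6p - 6q - 5 ⇒ q = - \frac{59}{49}.
General: a(n) = A·(-6)^n - \frac{4 n}{7} - \frac{59}{49}.
Apply a(0) = -8: A - \frac{59}{49} = -8 ⇒ A = - \frac{333}{49}.
So a(n) = - \frac{333 \left(-6\right)^{n}}{49} - \frac{4 n}{7} - \frac{59}{49}.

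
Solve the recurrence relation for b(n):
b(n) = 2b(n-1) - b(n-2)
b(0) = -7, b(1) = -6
Characteristic equation: x² - 2x + 1 = 0, which is (x - (1))².
Repeated root r = 1.
General solution: b(n) = (A + Bn)·(1)^n.
From b(0) = -7: A = -7.
From b(1) = -6: (A + B)·(1) = -6 ⇒ B = 1.
So b(n) = \left(n - 7\right) \cdot (1)^n.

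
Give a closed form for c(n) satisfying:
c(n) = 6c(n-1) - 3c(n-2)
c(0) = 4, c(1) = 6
Characteristic equation: x² - 6x + 3 = 0.
Discriminant Δ = (6)² + 4·(-3) = 24.
Roots r₁,₂ = (6 ± √24)/2, so r₁ = \sqrt{6} + 3, r₂ = 3 - \sqrt{6}.
General solution: c(n) = A·r₁^n + B·r₂^n.
From the initial conditions, A + B = 4 and r₁A + r₂B = 6.
Since r₁ - r₂ = √24: A = (6 - (4)r₂)/√24 = 2 - \frac{\sqrt{6}}{2}, and B = 4 - A = \frac{\sqrt{6}}{2} + 2.
So c(n) = \left(2 - \frac{\sqrt{6}}{2}\right)\left(\sqrt{6} + 3\right)^n + \left(\frac{\sqrt{6}}{2} + 2\right)\left(3 - \sqrt{6}\right)^n.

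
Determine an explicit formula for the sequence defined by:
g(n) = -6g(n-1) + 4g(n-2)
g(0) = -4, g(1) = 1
Characteristic equation: x² + 6x - 4 = 0.
Discriminant Δ = (-6)² + 4·(4) = 52.
Roots r₁,₂ = (-6 ± √52)/2, so r₁ = -3 + \sqrt{13}, r₂ = - \sqrt{13} - 3.
General solution: g(n) = A·r₁^n + B·r₂^n.
From the initial conditions, A + B = -4 and r₁A + r₂B = 1.
Since r₁ - r₂ = √52: A = (1 - (-4)r₂)/√52 = -2 - \frac{11 \sqrt{13}}{26}, and B = -4 - A = -2 + \frac{11 \sqrt{13}}{26}.
So g(n) = \left(-2 - \frac{11 \sqrt{13}}{26}\right)\left(-3 + \sqrt{13}\right)^n + \left(-2 + \frac{11 \sqrt{13}}{26}\right)\left(- \sqrt{13} - 3\right)^n.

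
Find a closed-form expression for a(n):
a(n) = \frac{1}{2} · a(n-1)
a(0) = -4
Pure geometric recurrence with ratio \frac{1}{2}.
By induction a(n) = a(0) · (\frac{1}{2})^n = - 4 \cdot 2^{- n}.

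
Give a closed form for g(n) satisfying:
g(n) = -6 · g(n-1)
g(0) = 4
Pure geometric recurrence with ratio -6.
By induction g(n) = g(0) · (-6)^n = 4 \left(-6\right)^{n}.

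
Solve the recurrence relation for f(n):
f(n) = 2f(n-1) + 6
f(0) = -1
First-order linear non-homogeneous.
Homogeneous solution: f_h(n) = A·(2)^n.
Try constant particular solution f_p = K: K = 2K + 6 ⇒ K = -6.
General: f(n) = A·(2)^n - 6.
Apply f(0) = -1: A - 6 = -1 ⇒ A = 5.
So f(n) = 5 \cdot 2^{n} - 6.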